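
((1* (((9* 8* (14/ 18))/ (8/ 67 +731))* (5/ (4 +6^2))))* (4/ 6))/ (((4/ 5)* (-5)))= -469/ 293910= -0.00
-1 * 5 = -5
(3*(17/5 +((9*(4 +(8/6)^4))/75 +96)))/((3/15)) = 13535/9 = 1503.89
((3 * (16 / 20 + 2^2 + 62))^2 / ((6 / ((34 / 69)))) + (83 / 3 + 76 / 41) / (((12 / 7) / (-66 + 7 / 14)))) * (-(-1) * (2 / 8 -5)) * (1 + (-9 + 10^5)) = -874830317987699 / 848700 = -1030788639.08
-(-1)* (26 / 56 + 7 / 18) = 215 / 252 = 0.85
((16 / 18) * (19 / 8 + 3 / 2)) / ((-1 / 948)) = -9796 / 3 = -3265.33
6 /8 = 3 /4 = 0.75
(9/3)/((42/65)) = 4.64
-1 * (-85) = 85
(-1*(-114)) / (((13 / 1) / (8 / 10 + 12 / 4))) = 2166 / 65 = 33.32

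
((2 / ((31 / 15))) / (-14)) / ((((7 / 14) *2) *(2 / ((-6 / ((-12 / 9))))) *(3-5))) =135 / 1736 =0.08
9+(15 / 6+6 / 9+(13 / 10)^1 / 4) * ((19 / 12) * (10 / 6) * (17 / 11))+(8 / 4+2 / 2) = 249385 / 9504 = 26.24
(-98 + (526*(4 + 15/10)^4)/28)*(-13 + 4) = -34457679/224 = -153828.92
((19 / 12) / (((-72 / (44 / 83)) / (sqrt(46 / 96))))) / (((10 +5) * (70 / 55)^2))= -0.00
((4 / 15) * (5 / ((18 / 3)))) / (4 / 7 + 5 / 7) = 14 / 81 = 0.17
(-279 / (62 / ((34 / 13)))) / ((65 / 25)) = -765 / 169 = -4.53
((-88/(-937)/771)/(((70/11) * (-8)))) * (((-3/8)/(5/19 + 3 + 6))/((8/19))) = 3971/17261189120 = 0.00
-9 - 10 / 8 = -41 / 4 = -10.25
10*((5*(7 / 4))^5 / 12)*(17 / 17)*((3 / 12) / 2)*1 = 262609375 / 49152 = 5342.80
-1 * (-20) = 20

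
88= 88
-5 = -5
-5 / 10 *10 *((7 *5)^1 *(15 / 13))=-2625 / 13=-201.92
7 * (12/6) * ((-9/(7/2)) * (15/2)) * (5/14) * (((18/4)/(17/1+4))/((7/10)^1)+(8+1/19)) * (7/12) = -875475/1862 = -470.18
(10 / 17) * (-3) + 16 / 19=-298 / 323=-0.92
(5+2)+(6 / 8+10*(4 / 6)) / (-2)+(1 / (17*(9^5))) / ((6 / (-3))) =26434265 / 8030664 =3.29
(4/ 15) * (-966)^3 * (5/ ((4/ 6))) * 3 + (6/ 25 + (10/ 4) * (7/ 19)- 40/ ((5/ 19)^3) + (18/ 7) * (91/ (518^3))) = -178540069286926876639/ 33010560100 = -5408574369.72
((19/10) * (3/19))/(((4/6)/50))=45/2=22.50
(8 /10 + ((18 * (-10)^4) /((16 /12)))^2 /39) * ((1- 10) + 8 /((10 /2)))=-1123875001924 /325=-3458076929.00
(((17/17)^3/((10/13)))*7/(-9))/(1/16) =-728/45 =-16.18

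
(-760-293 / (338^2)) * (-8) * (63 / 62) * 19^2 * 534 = 1054477862760546 / 885391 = 1190974228.06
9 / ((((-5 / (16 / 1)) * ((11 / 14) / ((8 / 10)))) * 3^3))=-896 / 825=-1.09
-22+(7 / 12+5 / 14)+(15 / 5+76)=4867 / 84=57.94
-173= -173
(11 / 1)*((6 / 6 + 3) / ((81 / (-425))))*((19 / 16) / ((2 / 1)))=-88825 / 648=-137.08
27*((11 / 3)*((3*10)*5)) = 14850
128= 128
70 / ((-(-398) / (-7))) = -1.23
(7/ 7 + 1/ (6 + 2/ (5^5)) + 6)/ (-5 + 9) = 134389/ 75008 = 1.79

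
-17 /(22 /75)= -1275 /22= -57.95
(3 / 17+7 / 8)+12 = 1775 / 136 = 13.05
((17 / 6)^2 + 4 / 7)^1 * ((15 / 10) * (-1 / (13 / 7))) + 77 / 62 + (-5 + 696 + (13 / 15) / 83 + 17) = 2818975477 / 4013880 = 702.31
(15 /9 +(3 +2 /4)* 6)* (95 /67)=6460 /201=32.14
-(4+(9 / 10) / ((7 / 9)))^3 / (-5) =47045881 / 1715000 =27.43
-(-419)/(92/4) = 419/23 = 18.22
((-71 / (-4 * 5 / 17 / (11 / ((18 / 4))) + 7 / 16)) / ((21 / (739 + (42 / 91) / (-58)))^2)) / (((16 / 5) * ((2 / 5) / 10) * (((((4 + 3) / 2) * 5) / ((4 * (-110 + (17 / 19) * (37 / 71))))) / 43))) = -376414221646408000000 / 22286822103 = -16889542165.63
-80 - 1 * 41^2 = -1761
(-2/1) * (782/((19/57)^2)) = -14076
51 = 51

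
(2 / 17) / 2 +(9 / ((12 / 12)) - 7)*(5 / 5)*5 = 10.06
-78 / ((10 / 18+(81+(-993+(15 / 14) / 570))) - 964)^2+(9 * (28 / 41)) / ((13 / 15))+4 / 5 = 1695880213516596872 / 214888430431454065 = 7.89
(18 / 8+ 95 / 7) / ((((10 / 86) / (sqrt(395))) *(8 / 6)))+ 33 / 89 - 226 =-20081 / 89+ 57147 *sqrt(395) / 560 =1802.54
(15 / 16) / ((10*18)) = 1 / 192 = 0.01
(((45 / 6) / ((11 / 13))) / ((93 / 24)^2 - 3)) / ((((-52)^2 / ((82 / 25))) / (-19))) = -9348 / 549835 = -0.02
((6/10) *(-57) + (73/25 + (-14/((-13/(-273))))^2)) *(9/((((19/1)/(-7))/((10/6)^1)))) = -45362478/95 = -477499.77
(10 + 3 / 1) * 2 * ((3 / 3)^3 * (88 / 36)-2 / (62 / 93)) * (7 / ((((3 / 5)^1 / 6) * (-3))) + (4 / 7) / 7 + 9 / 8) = 319.61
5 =5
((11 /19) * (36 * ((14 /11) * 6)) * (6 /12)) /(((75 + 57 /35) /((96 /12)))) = 23520 /2831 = 8.31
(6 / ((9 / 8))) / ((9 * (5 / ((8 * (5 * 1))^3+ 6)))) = 1024096 / 135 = 7585.90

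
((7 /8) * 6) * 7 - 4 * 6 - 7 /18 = 445 /36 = 12.36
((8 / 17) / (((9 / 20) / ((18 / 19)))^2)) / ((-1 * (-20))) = 640 / 6137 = 0.10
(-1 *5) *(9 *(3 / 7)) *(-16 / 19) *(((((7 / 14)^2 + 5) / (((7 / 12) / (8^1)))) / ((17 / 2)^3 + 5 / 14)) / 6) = 0.32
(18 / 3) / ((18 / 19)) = 19 / 3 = 6.33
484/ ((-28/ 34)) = -587.71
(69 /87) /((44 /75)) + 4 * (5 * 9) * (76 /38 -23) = -4821555 /1276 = -3778.65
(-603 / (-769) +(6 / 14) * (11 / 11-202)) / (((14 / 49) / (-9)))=2067687 / 769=2688.80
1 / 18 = 0.06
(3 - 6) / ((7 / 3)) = -9 / 7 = -1.29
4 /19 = 0.21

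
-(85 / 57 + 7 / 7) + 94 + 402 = 28130 / 57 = 493.51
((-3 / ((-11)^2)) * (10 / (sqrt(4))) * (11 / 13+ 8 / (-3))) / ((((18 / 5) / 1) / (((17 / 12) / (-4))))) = -30175 / 1359072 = -0.02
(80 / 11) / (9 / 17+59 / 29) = 2465 / 869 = 2.84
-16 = -16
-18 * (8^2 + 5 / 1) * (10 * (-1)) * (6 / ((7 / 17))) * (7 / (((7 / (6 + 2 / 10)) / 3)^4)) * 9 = 170579197502712 / 300125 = 568360508.13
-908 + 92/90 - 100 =-45314/45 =-1006.98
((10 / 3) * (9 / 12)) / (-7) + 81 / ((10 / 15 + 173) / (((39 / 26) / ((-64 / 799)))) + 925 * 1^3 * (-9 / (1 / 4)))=-602894767 / 1676688916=-0.36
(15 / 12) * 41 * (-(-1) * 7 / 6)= 1435 / 24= 59.79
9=9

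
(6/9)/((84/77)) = 11/18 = 0.61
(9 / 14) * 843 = 7587 / 14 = 541.93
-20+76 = 56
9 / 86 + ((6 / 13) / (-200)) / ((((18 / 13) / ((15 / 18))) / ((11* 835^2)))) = -65956837 / 6192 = -10651.94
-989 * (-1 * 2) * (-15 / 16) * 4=-14835 / 2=-7417.50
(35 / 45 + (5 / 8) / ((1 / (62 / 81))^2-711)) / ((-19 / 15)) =-7060755 / 11511986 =-0.61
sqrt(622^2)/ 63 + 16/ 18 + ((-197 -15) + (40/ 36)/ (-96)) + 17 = -184.25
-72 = -72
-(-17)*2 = 34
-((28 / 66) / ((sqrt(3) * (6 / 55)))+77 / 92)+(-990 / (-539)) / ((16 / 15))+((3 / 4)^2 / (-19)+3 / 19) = 347155 / 342608-35 * sqrt(3) / 27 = -1.23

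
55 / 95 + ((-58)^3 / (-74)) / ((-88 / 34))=-7873170 / 7733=-1018.13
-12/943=-0.01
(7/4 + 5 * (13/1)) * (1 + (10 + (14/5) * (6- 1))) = 6675/4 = 1668.75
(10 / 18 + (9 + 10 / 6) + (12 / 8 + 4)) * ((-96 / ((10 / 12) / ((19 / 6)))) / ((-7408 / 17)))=97223 / 6945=14.00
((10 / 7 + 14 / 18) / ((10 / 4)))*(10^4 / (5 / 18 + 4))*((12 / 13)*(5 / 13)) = 732.45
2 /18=1 /9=0.11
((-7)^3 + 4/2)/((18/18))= -341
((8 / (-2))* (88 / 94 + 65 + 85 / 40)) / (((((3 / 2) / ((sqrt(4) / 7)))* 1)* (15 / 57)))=-972458 / 4935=-197.05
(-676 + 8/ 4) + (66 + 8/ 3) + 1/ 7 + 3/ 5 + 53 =-57917/ 105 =-551.59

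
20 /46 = 10 /23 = 0.43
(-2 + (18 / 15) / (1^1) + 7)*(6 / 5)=7.44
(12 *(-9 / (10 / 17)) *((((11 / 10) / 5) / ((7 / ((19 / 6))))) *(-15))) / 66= 2907 / 700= 4.15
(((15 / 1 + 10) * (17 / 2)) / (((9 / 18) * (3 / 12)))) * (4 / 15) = 1360 / 3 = 453.33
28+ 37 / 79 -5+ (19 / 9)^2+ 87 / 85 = 15745618 / 543915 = 28.95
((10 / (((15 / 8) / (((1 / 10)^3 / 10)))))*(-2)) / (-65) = 2 / 121875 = 0.00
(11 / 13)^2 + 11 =1980 / 169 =11.72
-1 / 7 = -0.14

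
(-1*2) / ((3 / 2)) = -4 / 3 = -1.33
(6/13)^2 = 36/169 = 0.21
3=3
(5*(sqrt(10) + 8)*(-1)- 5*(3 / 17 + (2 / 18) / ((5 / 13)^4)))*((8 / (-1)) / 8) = 5*sqrt(10) + 1267412 / 19125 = 82.08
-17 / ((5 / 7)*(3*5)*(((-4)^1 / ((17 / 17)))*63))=17 / 2700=0.01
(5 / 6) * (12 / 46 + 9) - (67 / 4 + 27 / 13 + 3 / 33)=-147353 / 13156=-11.20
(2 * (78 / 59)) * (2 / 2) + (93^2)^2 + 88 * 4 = 4413527783 / 59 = 74805555.64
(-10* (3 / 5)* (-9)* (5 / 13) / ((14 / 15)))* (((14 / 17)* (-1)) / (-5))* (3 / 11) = 2430 / 2431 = 1.00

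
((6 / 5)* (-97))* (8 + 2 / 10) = -23862 / 25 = -954.48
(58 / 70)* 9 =261 / 35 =7.46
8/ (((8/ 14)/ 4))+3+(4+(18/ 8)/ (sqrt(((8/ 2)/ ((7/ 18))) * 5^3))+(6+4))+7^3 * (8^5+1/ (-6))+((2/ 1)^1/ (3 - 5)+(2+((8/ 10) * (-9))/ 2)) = 3 * sqrt(70)/ 400+337183117/ 30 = 11239437.30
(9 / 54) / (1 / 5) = 5 / 6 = 0.83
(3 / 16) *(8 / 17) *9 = 27 / 34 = 0.79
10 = 10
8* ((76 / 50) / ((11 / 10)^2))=1216 / 121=10.05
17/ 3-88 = -247/ 3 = -82.33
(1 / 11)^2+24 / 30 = 489 / 605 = 0.81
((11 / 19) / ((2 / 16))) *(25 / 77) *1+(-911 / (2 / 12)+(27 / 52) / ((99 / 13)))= -5464.43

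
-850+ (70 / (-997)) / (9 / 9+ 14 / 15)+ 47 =-23218189 / 28913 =-803.04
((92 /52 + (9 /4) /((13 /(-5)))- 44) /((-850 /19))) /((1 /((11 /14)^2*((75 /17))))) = 15456177 /5890976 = 2.62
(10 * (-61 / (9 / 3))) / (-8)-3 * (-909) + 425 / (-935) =363259 / 132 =2751.96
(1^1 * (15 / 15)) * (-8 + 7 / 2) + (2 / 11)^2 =-1081 / 242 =-4.47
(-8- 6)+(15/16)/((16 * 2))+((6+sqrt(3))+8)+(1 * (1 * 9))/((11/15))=sqrt(3)+69285/5632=14.03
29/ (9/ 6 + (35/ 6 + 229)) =87/ 709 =0.12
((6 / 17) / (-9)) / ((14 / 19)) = -19 / 357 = -0.05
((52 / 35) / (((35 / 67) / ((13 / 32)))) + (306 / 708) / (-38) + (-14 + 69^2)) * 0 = 0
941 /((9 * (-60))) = -941 /540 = -1.74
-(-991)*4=3964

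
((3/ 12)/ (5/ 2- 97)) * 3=-0.01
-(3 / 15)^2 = -1 / 25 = -0.04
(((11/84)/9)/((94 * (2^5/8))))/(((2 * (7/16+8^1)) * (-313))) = -11/1501404660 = -0.00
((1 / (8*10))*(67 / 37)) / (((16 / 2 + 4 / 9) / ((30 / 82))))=0.00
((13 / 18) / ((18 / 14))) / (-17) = -91 / 2754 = -0.03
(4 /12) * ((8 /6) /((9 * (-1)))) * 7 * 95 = -2660 /81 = -32.84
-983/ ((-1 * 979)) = 983/ 979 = 1.00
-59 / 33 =-1.79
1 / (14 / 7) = 1 / 2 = 0.50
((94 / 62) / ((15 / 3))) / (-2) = -47 / 310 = -0.15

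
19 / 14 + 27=397 / 14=28.36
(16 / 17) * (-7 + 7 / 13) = -1344 / 221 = -6.08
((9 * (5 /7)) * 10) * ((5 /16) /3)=375 /56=6.70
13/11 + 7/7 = 24/11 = 2.18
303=303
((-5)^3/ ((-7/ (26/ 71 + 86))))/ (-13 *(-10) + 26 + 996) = 9125/ 6816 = 1.34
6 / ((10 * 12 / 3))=3 / 20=0.15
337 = 337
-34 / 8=-17 / 4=-4.25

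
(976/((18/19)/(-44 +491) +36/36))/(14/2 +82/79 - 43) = -109140712/3917897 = -27.86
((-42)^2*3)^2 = 28005264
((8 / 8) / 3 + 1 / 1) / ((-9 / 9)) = -4 / 3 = -1.33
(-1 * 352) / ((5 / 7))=-2464 / 5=-492.80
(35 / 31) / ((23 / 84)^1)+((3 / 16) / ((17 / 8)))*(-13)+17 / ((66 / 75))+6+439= 62304849 / 133331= 467.29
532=532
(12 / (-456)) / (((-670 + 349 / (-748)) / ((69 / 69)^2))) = 374 / 9528671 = 0.00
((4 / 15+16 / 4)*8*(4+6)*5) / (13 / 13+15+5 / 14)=71680 / 687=104.34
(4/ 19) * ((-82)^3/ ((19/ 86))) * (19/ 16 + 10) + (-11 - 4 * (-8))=-2121932167/ 361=-5877928.44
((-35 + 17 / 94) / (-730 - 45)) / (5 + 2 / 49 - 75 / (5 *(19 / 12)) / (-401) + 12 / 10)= 1221912363 / 170375038070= 0.01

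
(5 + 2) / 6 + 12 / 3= 31 / 6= 5.17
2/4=1/2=0.50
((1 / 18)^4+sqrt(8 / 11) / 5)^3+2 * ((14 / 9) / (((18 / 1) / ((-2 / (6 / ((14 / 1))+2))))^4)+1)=29386561811 * sqrt(22) / 27779483952000+53141226877296821940179 / 26570421297226302566400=2.00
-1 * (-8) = 8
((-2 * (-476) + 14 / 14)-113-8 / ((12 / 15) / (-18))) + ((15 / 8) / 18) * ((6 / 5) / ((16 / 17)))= 130577 / 128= 1020.13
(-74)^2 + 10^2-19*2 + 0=5538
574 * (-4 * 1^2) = -2296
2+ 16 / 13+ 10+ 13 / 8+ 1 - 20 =-431 / 104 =-4.14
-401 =-401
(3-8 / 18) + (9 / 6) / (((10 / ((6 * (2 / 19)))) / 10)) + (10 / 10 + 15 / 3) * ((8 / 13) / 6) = 4.12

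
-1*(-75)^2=-5625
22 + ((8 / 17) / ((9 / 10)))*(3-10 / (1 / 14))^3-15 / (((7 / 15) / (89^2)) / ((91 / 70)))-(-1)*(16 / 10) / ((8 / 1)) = -17944184563 / 10710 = -1675460.74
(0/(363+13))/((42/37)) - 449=-449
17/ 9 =1.89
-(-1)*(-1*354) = -354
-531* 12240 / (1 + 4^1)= -1299888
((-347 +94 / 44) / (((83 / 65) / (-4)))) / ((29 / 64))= 63123840 / 26477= 2384.10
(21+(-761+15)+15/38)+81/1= -24457/38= -643.61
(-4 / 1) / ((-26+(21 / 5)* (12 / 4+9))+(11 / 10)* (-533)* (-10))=-20 / 29437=-0.00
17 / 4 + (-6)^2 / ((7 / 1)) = 263 / 28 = 9.39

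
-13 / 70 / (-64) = 13 / 4480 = 0.00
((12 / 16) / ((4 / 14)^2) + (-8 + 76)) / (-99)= -1235 / 1584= -0.78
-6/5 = -1.20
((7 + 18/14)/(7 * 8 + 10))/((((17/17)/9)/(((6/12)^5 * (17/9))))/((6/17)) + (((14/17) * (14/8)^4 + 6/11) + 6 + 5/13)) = 0.01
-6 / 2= -3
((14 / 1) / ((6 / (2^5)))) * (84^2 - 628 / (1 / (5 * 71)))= -48358016 / 3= -16119338.67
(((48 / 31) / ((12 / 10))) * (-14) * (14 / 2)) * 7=-27440 / 31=-885.16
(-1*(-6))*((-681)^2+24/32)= 5565141/2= 2782570.50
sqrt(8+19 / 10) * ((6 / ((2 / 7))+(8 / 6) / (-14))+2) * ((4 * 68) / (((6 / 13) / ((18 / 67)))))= 11410.43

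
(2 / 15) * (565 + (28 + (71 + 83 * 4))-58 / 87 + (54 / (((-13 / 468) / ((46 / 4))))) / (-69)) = 7916 / 45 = 175.91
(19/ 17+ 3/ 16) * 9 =3195/ 272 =11.75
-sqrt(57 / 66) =-sqrt(418) / 22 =-0.93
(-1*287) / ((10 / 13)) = -3731 / 10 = -373.10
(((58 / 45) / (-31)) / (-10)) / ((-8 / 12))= -29 / 4650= -0.01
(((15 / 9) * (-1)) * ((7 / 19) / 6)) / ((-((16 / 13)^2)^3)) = 168938315 / 5737807872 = 0.03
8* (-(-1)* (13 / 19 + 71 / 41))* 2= 30112 / 779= 38.65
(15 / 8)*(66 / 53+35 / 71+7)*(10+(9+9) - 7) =5178915 / 15052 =344.07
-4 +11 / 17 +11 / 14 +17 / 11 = -2675 / 2618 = -1.02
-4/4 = -1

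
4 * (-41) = -164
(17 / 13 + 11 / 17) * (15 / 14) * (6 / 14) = 9720 / 10829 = 0.90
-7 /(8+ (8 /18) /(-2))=-9 /10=-0.90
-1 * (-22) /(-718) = -11 /359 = -0.03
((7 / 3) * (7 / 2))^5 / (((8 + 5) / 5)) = 1412376245 / 101088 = 13971.75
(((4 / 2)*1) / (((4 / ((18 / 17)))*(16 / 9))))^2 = 0.09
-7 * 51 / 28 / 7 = -51 / 28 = -1.82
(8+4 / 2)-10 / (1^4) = 0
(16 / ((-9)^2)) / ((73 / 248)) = 3968 / 5913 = 0.67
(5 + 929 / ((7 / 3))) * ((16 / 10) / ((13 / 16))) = 361216 / 455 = 793.88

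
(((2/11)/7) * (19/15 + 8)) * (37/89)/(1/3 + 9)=5143/479710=0.01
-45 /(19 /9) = -405 /19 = -21.32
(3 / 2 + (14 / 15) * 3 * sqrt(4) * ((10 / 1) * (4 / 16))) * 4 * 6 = 372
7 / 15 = 0.47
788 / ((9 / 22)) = 17336 / 9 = 1926.22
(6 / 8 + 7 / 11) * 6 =183 / 22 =8.32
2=2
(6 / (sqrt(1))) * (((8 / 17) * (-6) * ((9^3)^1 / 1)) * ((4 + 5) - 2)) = -1469664 / 17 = -86450.82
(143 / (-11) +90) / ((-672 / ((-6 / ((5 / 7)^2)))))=1.35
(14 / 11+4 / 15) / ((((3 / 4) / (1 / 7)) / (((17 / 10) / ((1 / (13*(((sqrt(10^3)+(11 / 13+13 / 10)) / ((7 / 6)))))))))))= 803148 / 67375+449072*sqrt(10) / 8085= 187.57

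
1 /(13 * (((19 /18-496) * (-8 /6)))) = 27 /231634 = 0.00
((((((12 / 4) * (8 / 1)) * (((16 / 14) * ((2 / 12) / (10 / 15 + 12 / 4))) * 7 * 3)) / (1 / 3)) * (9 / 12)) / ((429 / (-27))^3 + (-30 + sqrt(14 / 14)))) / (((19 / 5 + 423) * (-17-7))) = 98415 / 69139098952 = 0.00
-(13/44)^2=-169/1936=-0.09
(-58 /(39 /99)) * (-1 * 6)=11484 /13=883.38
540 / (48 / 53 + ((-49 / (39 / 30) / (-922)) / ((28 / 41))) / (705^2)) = 68199647209200 / 114380974891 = 596.25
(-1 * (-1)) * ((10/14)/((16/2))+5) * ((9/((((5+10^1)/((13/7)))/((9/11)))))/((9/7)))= 2223/616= 3.61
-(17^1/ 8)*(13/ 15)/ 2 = -221/ 240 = -0.92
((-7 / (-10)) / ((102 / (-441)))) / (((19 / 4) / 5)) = -1029 / 323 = -3.19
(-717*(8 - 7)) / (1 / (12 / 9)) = -956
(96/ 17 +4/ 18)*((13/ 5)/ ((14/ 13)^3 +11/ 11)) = 6.79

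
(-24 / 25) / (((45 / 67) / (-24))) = 4288 / 125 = 34.30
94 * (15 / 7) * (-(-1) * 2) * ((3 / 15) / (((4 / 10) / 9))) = 12690 / 7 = 1812.86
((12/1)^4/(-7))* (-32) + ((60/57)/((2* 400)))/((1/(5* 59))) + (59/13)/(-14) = 1311179637/13832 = 94793.21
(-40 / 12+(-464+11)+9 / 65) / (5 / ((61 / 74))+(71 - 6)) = -5426438 / 845325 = -6.42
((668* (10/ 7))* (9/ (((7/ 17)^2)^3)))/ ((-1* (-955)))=290230129656/ 157296713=1845.11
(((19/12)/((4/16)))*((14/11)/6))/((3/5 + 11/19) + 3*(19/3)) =12635/189783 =0.07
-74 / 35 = -2.11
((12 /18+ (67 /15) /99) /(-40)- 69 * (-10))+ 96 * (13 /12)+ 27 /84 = 330271451 /415800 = 794.30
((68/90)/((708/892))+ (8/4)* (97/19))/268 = 422317/10139445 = 0.04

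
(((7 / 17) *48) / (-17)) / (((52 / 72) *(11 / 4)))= -24192 / 41327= -0.59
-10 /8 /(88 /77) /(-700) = 1 /640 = 0.00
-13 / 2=-6.50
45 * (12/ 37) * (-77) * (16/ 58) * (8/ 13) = -2661120/ 13949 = -190.77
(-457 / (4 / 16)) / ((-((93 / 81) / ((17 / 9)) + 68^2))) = 0.40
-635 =-635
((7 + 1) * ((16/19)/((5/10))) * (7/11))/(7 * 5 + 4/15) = 26880/110561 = 0.24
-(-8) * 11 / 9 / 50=44 / 225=0.20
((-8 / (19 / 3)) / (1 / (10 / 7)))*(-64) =15360 / 133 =115.49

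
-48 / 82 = -24 / 41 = -0.59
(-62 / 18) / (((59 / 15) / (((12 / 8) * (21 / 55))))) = -0.50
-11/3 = -3.67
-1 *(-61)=61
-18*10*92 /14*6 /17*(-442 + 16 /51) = 53290080 /289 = 184394.74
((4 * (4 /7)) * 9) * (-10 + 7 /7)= -1296 /7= -185.14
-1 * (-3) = 3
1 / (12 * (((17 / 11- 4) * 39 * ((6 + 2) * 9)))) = -11 / 909792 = -0.00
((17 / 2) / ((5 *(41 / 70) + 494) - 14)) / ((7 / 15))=255 / 6761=0.04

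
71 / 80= 0.89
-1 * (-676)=676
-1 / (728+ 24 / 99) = -33 / 24032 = -0.00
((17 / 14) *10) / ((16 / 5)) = 425 / 112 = 3.79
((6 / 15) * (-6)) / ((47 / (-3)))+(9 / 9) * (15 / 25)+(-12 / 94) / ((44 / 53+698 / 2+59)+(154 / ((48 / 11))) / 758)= 69749633739 / 92643849545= 0.75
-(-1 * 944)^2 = -891136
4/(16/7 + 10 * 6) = 7/109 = 0.06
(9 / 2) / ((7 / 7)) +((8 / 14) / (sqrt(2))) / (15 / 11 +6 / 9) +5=66*sqrt(2) / 469 +19 / 2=9.70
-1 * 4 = -4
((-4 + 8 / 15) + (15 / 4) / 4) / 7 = -607 / 1680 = -0.36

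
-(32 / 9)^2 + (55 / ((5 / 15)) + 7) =12908 / 81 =159.36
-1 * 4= -4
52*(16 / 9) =832 / 9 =92.44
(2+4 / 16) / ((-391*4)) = -9 / 6256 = -0.00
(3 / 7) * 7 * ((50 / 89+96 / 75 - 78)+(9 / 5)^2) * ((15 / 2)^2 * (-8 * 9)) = 78850098 / 89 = 885956.16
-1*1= -1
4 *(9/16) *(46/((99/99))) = 207/2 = 103.50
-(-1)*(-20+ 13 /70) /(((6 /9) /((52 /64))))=-24.15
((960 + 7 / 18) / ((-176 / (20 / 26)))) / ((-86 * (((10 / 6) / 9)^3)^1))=37806669 / 4919200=7.69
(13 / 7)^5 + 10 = 539363 / 16807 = 32.09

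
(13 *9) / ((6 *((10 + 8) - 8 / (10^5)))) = 243750 / 224999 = 1.08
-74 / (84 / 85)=-3145 / 42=-74.88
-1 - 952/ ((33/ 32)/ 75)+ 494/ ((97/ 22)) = -69125.32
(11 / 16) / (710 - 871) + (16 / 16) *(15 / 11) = 38519 / 28336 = 1.36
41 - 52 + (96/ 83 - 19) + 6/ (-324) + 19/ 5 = -561637/ 22410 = -25.06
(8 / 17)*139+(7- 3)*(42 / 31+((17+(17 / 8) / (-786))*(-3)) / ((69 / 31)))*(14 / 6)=-7760635913 / 57162636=-135.76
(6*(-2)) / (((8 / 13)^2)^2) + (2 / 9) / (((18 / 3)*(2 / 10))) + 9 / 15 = -11458661 / 138240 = -82.89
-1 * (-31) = 31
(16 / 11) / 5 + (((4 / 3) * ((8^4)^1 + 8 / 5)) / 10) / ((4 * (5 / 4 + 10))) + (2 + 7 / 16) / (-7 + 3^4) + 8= 899554499 / 43956000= 20.46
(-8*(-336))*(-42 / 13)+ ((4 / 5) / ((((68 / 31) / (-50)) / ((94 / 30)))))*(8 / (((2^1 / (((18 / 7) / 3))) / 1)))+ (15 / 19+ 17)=-260493034 / 29393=-8862.42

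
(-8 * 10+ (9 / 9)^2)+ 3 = -76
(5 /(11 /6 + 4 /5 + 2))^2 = 22500 /19321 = 1.16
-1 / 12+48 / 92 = 121 / 276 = 0.44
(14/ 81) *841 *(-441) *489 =-94038938/ 3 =-31346312.67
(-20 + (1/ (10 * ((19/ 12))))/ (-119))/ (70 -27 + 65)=-0.19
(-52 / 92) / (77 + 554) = -13 / 14513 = -0.00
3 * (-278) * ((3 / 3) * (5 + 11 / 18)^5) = -1460903969639 / 314928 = -4638850.69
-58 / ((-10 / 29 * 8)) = 841 / 40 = 21.02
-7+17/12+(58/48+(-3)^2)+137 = 1133/8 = 141.62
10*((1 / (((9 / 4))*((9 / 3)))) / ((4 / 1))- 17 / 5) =-908 / 27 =-33.63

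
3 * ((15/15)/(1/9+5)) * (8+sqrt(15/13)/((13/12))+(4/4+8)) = 162 * sqrt(195)/3887+459/46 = 10.56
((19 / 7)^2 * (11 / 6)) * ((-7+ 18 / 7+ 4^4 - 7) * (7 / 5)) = 4624.73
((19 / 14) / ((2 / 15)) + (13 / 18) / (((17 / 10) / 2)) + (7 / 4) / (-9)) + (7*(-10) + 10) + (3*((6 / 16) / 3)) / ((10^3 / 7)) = -421233509 / 8568000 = -49.16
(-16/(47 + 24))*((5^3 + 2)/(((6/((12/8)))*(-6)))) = 254/213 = 1.19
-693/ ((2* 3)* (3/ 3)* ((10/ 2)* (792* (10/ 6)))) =-7/ 400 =-0.02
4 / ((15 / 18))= 24 / 5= 4.80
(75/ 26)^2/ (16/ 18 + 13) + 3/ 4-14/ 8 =-271/ 676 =-0.40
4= 4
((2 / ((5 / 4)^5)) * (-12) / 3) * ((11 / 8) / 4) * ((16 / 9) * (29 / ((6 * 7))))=-653312 / 590625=-1.11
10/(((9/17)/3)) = 170/3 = 56.67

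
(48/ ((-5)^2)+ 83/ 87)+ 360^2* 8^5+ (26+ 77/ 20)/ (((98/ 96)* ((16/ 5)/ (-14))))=129313009952089/ 30450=4246732674.95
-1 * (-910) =910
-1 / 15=-0.07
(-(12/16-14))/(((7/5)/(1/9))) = 265/252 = 1.05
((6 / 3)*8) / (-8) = -2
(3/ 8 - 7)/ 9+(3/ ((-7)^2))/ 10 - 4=-4.73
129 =129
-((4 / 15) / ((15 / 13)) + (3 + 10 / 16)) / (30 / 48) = -6.17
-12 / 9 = -4 / 3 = -1.33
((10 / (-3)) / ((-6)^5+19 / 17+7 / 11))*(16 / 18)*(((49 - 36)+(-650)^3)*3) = -313999.71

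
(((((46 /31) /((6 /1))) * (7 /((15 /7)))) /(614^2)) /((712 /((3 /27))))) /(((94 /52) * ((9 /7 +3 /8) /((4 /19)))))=205114 /8746169347171395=0.00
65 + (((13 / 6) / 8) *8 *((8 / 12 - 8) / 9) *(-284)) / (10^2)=141778 / 2025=70.01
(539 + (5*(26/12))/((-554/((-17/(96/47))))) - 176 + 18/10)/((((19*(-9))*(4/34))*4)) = -9899191307/2182671360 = -4.54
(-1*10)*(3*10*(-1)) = 300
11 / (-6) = -11 / 6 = -1.83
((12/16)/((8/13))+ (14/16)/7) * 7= 301/32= 9.41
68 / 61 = 1.11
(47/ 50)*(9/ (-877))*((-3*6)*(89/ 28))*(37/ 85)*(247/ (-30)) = -1032167799/ 521815000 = -1.98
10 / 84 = 5 / 42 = 0.12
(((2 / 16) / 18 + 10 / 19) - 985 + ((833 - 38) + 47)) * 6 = -389789 / 456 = -854.80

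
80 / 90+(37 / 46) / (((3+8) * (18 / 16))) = 724 / 759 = 0.95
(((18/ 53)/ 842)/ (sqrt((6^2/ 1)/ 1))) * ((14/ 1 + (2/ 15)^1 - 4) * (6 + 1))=532/ 111565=0.00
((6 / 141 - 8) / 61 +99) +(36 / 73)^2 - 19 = 1223982026 / 15278243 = 80.11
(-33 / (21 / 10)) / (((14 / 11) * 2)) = -6.17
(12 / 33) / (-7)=-4 / 77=-0.05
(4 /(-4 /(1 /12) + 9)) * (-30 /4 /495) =2 /1287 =0.00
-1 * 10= -10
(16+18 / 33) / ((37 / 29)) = 5278 / 407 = 12.97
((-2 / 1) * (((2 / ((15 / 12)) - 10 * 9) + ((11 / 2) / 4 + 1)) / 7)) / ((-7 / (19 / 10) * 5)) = -65379 / 49000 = -1.33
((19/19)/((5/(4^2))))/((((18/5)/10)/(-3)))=-80/3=-26.67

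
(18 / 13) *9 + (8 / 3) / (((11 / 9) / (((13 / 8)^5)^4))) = 741450400485502353277143 / 20608471894847389696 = 35977.94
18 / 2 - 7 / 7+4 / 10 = 42 / 5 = 8.40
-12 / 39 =-4 / 13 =-0.31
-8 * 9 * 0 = 0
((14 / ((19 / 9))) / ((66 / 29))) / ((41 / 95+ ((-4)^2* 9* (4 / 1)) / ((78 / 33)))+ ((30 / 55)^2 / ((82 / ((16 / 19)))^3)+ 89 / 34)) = 17540490300190 / 1485295901783657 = 0.01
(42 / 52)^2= 441 / 676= 0.65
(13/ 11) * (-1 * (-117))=1521/ 11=138.27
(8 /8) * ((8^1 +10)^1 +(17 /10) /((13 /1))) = 2357 /130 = 18.13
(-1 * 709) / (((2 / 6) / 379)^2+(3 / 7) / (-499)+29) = -3201590260953 / 130949746579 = -24.45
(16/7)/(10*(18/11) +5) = 176/1645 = 0.11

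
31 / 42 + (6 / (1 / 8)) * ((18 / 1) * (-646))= -23442017 / 42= -558143.26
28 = 28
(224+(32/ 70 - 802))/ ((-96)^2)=-1123/ 17920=-0.06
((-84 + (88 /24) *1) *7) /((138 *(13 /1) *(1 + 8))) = -1687 /48438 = -0.03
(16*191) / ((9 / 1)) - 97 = 2183 / 9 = 242.56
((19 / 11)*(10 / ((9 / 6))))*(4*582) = 294880 / 11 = 26807.27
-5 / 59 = -0.08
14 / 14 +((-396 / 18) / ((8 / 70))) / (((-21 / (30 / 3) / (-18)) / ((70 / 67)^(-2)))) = -148039 / 98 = -1510.60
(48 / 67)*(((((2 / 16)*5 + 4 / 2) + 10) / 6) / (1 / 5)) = 505 / 67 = 7.54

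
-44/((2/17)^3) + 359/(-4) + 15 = -108385/4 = -27096.25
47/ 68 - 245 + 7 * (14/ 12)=-236.14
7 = 7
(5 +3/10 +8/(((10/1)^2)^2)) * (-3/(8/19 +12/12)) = -62947/5625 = -11.19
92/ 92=1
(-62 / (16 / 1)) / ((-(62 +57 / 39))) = 403 / 6600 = 0.06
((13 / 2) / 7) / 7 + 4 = 405 / 98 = 4.13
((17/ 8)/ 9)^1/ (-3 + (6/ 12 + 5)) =17/ 180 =0.09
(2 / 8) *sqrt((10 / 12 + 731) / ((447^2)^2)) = sqrt(26346) / 4795416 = 0.00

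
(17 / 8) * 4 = 17 / 2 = 8.50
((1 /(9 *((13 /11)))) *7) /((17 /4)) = 308 /1989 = 0.15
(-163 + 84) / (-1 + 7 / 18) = 1422 / 11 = 129.27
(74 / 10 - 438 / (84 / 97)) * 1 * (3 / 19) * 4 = -209322 / 665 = -314.77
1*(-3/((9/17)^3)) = -4913/243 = -20.22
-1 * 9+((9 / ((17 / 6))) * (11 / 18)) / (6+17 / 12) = -13221 / 1513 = -8.74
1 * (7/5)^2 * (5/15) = 49/75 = 0.65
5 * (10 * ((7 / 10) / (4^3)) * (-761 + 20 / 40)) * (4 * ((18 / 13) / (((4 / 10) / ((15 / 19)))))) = -2764125 / 608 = -4546.26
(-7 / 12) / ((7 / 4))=-1 / 3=-0.33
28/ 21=1.33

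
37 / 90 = 0.41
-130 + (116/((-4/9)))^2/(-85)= -79171/85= -931.42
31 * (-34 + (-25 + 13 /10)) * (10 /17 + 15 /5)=-1091107 /170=-6418.28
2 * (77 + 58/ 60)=2339/ 15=155.93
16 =16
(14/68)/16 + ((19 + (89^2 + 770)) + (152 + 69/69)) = 4821479/544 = 8863.01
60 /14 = 30 /7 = 4.29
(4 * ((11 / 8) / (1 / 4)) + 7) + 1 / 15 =436 / 15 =29.07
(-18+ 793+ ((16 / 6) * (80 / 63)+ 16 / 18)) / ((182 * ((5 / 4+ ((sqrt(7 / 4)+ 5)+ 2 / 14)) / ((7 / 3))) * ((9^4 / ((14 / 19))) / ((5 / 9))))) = 0.00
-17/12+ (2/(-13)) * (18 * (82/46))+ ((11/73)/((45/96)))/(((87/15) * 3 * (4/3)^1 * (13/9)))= -48184151/7595796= -6.34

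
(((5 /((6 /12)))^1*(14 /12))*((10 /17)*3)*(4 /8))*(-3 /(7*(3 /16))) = -400 /17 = -23.53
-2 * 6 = -12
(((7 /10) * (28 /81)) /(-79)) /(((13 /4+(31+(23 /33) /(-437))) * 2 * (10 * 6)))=-10241 /13741052625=-0.00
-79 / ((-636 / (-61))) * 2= -4819 / 318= -15.15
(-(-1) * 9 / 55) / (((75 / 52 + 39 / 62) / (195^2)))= 12259260 / 4081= 3003.98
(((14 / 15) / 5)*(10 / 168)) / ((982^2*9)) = 1 / 781102440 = 0.00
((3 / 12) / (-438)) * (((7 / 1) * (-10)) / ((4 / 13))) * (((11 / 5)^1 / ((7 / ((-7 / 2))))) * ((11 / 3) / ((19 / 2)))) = -11011 / 199728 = -0.06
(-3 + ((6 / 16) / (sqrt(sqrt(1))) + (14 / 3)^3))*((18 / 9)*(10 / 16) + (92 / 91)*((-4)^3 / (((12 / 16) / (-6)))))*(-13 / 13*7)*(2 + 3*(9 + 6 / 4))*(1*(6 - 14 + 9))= -12046537.77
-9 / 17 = -0.53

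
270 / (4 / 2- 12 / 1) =-27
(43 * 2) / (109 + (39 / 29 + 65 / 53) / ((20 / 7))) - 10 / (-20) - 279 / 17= -434447381 / 28715754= -15.13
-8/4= -2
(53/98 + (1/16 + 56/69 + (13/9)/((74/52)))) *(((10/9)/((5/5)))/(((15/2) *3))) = 14590867/121594284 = 0.12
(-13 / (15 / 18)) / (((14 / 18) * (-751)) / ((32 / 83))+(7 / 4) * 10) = 22464 / 2156455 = 0.01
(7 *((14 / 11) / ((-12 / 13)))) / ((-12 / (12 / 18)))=637 / 1188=0.54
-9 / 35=-0.26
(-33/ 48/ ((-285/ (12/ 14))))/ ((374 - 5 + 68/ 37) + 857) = 37/ 21971600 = 0.00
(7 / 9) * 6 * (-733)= -10262 / 3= -3420.67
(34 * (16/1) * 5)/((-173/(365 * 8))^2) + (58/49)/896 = 509106570083941/657001408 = 774894.18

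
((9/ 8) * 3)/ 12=9/ 32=0.28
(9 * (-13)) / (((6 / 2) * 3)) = -13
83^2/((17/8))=55112/17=3241.88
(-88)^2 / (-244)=-1936 / 61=-31.74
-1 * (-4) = 4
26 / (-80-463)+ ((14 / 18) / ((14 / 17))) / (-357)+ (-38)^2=98792135 / 68418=1443.95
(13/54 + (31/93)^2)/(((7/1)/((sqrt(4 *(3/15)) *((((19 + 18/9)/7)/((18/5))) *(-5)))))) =-0.19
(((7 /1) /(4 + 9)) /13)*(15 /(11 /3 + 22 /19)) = 1197 /9295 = 0.13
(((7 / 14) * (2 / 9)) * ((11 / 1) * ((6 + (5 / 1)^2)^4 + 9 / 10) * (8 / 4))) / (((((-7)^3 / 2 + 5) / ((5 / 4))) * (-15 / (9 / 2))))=101587409 / 19980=5084.45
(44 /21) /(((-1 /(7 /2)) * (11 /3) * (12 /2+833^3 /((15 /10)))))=-3 /578009546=-0.00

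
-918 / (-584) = 459 / 292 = 1.57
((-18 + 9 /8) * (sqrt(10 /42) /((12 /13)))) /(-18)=65 * sqrt(105) /1344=0.50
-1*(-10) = 10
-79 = -79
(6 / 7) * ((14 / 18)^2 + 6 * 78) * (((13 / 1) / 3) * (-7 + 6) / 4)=-493441 / 1134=-435.13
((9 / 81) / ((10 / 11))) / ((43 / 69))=253 / 1290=0.20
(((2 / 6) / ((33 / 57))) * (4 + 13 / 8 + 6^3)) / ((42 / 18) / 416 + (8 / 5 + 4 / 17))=148896540 / 2148113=69.32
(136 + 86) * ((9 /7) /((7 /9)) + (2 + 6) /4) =39738 /49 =810.98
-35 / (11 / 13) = -455 / 11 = -41.36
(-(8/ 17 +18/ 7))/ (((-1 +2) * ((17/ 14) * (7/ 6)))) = -4344/ 2023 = -2.15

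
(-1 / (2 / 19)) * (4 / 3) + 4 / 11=-12.30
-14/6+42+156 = 587/3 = 195.67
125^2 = 15625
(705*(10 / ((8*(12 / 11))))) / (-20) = -2585 / 64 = -40.39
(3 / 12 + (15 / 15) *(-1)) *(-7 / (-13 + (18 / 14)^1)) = -147 / 328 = -0.45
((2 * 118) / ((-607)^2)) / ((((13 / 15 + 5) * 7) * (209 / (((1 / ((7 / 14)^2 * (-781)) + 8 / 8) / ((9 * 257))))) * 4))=10915 / 1360161562143736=0.00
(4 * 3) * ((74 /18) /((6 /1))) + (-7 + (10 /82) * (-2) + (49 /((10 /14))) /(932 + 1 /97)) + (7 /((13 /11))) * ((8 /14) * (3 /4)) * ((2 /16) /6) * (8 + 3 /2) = 5964889 /3837600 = 1.55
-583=-583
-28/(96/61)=-427/24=-17.79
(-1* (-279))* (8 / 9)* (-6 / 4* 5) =-1860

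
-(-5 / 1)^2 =-25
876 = 876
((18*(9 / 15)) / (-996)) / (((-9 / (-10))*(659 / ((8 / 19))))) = -8 / 1039243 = -0.00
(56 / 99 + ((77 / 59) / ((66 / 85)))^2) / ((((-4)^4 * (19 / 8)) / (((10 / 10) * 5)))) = 0.03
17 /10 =1.70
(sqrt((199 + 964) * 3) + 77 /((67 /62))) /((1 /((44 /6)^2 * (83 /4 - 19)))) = 847 * sqrt(3489) /9 + 4043578 /603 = 12264.70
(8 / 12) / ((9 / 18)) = 4 / 3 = 1.33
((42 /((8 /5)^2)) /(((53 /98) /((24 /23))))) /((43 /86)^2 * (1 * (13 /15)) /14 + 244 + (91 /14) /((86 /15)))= 1393780500 /10793987791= 0.13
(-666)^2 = 443556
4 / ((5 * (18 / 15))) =2 / 3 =0.67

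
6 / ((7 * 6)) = 1 / 7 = 0.14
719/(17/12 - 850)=-8628/10183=-0.85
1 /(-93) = -1 /93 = -0.01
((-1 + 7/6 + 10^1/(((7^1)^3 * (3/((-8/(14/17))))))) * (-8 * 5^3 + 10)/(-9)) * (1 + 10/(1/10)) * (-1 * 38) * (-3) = 219744690/2401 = 91522.15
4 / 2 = 2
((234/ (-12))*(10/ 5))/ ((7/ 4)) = -156/ 7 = -22.29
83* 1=83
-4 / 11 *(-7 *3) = 7.64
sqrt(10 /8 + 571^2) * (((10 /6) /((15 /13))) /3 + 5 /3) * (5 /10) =29 * sqrt(1304169) /54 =613.30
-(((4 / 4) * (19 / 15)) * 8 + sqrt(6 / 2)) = -152 / 15-sqrt(3) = -11.87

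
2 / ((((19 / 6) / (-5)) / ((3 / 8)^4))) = -0.06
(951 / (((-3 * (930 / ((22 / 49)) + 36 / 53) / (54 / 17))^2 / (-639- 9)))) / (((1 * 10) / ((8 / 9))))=-3351294663552 / 234293330124605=-0.01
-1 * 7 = -7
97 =97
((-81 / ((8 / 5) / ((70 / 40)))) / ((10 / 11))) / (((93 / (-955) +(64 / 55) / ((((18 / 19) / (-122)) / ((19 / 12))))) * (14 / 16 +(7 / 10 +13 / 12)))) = 2412315675 / 15619120904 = 0.15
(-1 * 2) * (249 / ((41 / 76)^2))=-2876448 / 1681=-1711.15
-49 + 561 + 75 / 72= 12313 / 24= 513.04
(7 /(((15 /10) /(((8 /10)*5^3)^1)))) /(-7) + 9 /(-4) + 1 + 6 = -743 /12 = -61.92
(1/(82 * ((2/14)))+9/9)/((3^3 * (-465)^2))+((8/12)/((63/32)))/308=283735171/258031238850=0.00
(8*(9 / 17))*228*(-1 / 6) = -2736 / 17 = -160.94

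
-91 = -91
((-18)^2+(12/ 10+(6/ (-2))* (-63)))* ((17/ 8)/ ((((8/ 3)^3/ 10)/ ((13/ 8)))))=15341157/ 16384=936.35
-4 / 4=-1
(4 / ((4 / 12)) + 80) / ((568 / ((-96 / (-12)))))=92 / 71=1.30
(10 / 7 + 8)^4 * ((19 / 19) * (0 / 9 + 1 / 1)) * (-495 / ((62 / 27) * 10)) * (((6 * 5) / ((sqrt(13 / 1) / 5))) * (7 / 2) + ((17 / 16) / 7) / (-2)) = 53889436161 / 4168136- 950990049900 * sqrt(13) / 138229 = -24792599.51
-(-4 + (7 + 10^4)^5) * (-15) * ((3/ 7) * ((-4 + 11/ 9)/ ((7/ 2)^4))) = -200700980686240133606000/ 16807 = -11941511315894575689.06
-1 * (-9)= 9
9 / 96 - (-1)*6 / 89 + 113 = 113.16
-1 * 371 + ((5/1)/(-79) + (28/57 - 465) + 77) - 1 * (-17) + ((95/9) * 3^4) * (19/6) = 17705147/9006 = 1965.93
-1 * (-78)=78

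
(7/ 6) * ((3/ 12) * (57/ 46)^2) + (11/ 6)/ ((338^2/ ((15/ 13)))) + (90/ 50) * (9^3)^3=21915304362159588569/ 31426239520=697356880.65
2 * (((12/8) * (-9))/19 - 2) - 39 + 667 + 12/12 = 11848/19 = 623.58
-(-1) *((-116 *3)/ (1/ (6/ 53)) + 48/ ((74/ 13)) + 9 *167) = 2886663/ 1961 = 1472.04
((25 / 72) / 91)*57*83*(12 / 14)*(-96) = -946200 / 637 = -1485.40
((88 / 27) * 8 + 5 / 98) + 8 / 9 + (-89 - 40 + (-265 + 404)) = 97939 / 2646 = 37.01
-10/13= -0.77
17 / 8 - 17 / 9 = 17 / 72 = 0.24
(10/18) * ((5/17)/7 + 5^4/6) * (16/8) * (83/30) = 6175615/19278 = 320.35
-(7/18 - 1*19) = 335/18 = 18.61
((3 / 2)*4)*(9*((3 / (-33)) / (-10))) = 27 / 55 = 0.49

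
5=5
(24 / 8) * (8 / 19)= 24 / 19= 1.26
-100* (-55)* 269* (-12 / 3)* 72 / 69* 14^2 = -27838272000 / 23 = -1210359652.17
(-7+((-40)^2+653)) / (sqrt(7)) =2246 * sqrt(7) / 7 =848.91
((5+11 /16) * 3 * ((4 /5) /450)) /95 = 91 /285000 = 0.00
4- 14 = -10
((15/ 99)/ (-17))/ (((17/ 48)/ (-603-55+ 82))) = 46080/ 3179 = 14.50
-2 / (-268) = 1 / 134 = 0.01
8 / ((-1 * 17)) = -0.47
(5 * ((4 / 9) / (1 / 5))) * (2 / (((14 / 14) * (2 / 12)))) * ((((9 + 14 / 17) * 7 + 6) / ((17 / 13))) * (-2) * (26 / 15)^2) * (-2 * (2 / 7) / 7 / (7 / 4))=5718808576 / 2676429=2136.73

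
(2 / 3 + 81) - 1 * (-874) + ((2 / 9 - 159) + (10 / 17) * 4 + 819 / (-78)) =241355 / 306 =788.74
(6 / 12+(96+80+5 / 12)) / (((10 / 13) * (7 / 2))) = 27599 / 420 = 65.71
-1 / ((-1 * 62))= 1 / 62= 0.02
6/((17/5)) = 30/17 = 1.76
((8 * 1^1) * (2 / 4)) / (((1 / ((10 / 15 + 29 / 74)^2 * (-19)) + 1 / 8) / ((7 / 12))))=58759400 / 1965009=29.90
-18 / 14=-9 / 7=-1.29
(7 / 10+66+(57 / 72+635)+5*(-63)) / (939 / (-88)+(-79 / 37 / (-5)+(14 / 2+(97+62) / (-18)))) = -18925093 / 589829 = -32.09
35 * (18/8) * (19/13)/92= 1.25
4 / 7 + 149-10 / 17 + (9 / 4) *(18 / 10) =364219 / 2380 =153.03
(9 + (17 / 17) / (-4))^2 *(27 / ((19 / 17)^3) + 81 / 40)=1436096655 / 877952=1635.73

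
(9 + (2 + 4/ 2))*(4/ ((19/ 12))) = 624/ 19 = 32.84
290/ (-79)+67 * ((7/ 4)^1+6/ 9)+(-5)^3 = 31517/ 948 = 33.25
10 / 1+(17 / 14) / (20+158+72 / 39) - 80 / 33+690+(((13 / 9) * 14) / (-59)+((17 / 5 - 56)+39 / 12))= 154835620031 / 238984515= 647.89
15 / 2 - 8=-1 / 2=-0.50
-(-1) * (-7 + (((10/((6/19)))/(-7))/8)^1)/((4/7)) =-1271/96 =-13.24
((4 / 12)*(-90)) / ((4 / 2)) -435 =-450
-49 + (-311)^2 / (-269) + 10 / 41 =-4503292 / 11029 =-408.31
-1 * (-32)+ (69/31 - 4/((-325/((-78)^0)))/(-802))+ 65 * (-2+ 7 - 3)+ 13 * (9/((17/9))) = 15533435696/68681275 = 226.17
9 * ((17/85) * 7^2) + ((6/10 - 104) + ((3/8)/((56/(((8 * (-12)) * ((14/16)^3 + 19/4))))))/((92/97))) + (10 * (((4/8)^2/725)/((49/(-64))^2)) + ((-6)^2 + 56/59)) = 34989114317293/1935084605440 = 18.08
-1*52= -52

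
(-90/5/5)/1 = -18/5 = -3.60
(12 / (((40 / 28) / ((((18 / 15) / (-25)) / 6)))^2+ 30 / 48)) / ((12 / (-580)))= -45472 / 2500049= -0.02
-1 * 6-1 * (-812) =806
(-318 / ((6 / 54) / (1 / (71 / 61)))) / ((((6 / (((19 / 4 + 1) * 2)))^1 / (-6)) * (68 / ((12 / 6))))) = 2007693 / 2414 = 831.69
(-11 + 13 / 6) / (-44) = 53 / 264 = 0.20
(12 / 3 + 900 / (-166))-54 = -4600 / 83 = -55.42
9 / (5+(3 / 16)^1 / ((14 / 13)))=2016 / 1159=1.74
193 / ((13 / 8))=1544 / 13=118.77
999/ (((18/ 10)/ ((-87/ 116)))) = -1665/ 4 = -416.25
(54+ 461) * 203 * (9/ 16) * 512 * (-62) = -1866755520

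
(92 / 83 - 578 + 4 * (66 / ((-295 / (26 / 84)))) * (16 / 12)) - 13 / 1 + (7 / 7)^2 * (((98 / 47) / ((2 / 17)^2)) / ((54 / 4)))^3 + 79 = 307649674531872143 / 350253928142055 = 878.36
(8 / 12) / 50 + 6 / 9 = 17 / 25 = 0.68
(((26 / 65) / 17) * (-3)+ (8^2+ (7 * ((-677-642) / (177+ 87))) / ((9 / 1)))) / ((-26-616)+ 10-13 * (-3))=-12126379 / 119762280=-0.10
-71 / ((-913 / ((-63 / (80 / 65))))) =-58149 / 14608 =-3.98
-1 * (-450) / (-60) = -15 / 2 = -7.50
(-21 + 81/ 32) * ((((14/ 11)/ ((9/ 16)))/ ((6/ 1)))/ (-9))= 0.77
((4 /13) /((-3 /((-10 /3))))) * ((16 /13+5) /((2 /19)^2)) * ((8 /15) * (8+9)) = 294576 /169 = 1743.05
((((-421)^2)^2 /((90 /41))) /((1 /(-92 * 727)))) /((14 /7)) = -21536468338222441 /45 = -478588185293832.02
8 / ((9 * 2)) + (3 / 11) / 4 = 203 / 396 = 0.51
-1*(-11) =11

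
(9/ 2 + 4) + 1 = 9.50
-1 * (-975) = 975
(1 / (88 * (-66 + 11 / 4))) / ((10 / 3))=-3 / 55660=-0.00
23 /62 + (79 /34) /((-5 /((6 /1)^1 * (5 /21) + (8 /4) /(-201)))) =-2137519 /7414890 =-0.29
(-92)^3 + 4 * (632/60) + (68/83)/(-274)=-132809732758/170565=-778645.87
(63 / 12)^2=441 / 16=27.56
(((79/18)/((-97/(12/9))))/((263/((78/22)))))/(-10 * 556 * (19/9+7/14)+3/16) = 32864/586647460993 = 0.00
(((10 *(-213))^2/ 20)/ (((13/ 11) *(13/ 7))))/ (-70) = -499059/ 338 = -1476.51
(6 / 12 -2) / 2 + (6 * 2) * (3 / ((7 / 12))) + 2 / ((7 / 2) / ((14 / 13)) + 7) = 70211 / 1148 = 61.16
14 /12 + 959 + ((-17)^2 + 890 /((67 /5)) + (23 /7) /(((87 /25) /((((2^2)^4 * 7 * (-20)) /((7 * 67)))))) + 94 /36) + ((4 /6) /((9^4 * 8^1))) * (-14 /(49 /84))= 111192167462 /89236161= 1246.04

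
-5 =-5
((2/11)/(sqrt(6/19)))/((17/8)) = 0.15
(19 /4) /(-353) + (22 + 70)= 129885 /1412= 91.99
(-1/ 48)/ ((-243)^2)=-1/ 2834352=-0.00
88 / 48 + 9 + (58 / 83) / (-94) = 253391 / 23406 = 10.83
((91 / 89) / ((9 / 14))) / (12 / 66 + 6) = 7007 / 27234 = 0.26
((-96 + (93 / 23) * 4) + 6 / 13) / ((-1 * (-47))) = -23730 / 14053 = -1.69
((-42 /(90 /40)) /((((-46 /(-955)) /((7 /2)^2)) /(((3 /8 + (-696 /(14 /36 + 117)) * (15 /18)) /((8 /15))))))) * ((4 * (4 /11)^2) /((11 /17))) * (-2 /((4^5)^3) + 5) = 5768550474070988351475 /34727639360995328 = 166108.34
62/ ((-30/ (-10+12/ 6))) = 248/ 15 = 16.53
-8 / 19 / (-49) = 8 / 931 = 0.01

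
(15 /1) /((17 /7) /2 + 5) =70 /29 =2.41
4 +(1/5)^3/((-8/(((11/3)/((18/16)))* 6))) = 4478/1125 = 3.98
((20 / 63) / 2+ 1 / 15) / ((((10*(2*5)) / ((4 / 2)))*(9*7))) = 71 / 992250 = 0.00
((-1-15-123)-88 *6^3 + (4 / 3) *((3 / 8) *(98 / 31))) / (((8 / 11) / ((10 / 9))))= -2720245 / 93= -29249.95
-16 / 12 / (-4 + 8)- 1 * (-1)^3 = 2 / 3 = 0.67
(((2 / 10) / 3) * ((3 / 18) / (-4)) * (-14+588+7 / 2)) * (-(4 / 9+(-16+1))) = -10087 / 432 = -23.35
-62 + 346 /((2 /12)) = 2014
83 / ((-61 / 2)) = -166 / 61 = -2.72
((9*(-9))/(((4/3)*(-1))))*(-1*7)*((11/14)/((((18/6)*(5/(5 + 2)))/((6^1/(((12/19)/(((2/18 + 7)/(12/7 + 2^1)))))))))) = -184338/65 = -2835.97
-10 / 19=-0.53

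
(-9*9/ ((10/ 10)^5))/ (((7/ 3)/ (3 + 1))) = -972/ 7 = -138.86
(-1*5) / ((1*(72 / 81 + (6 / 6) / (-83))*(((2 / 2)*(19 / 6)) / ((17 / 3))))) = -25398 / 2489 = -10.20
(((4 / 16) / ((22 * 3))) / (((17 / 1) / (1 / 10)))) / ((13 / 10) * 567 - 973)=-0.00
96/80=6/5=1.20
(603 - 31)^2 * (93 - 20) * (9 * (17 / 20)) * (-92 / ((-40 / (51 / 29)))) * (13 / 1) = 6965587080738 / 725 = 9607706318.26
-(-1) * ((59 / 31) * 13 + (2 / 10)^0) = 798 / 31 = 25.74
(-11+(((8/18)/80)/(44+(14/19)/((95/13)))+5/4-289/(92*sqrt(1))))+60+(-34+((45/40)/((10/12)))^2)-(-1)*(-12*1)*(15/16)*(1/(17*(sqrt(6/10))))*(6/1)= 49206510853/3295522800-45*sqrt(15)/34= 9.81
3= 3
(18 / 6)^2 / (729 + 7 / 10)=90 / 7297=0.01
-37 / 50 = -0.74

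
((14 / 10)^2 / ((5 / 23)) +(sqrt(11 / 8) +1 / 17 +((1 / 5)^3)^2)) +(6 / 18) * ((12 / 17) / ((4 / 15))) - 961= -252620733 / 265625 +sqrt(22) / 4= -949.87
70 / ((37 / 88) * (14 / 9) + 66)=5544 / 5279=1.05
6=6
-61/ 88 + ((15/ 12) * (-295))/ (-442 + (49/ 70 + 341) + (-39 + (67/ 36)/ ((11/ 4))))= 1.97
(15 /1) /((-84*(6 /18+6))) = -15 /532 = -0.03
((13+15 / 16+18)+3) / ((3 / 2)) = 559 / 24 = 23.29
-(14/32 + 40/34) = -439/272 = -1.61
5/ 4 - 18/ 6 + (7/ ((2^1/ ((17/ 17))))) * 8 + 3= 117/ 4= 29.25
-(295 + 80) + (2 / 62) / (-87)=-1011376 / 2697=-375.00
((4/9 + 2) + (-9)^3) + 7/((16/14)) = -51871/72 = -720.43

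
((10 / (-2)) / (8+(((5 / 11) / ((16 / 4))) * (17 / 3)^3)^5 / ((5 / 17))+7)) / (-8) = 295795945120896 / 6082656083561041461629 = 0.00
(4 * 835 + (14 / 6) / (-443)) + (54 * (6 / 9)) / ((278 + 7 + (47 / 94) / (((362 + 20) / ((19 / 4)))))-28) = 3486470184847 / 1043811219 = 3340.13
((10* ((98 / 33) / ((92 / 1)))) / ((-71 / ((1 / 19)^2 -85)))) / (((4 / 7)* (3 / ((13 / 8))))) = 57008315 / 155631432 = 0.37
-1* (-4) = 4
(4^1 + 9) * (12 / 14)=78 / 7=11.14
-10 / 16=-5 / 8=-0.62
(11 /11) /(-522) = -1 /522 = -0.00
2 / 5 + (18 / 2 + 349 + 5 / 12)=21529 / 60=358.82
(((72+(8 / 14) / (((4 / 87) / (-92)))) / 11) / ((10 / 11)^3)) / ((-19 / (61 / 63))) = 6.61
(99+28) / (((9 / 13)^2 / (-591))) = -4228211 / 27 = -156600.41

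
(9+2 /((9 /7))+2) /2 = 113 /18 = 6.28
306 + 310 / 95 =309.26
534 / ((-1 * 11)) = -534 / 11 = -48.55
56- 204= -148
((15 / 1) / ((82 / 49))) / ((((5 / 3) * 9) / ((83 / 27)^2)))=5.65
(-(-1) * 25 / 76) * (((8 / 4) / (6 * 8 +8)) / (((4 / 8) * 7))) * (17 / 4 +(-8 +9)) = 0.02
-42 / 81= -14 / 27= -0.52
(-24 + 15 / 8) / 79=-177 / 632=-0.28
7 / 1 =7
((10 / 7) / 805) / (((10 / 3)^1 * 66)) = 1 / 123970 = 0.00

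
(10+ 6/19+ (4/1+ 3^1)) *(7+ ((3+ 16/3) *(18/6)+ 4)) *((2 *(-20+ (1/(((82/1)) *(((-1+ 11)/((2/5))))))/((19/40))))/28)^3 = -2040139021729536/1122731705125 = -1817.12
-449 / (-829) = 449 / 829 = 0.54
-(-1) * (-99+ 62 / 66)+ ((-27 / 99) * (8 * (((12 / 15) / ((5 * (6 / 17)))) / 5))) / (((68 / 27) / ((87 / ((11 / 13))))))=-4815944 / 45375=-106.14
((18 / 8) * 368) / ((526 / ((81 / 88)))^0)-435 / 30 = 1627 / 2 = 813.50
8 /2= 4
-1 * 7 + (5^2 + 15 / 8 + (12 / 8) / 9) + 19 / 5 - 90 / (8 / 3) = -1189 / 120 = -9.91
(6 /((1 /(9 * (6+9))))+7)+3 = 820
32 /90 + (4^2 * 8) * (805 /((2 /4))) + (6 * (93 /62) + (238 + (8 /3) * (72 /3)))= 9287611 /45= 206391.36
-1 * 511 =-511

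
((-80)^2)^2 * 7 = 286720000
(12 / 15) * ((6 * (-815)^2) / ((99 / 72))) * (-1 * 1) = -25506240 / 11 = -2318749.09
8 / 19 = 0.42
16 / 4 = 4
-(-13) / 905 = 13 / 905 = 0.01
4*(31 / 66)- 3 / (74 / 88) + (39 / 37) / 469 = -965791 / 572649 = -1.69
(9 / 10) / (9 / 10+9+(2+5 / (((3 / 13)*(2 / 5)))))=27 / 1982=0.01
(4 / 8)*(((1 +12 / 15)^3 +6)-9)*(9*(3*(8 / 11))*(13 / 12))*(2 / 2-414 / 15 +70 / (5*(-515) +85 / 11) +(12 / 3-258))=-82058522013 / 9707500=-8453.11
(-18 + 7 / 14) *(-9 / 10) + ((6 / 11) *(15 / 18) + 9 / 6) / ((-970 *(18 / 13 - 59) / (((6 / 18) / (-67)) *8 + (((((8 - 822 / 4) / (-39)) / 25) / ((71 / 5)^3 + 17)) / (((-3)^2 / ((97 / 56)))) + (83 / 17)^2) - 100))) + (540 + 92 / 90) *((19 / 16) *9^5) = 2556630928613534673211522859 / 67391727451801530624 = 37936865.92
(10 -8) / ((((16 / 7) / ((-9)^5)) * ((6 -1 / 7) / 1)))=-2893401 / 328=-8821.34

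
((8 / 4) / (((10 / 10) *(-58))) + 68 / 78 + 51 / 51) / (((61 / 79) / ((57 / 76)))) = 82081 / 45994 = 1.78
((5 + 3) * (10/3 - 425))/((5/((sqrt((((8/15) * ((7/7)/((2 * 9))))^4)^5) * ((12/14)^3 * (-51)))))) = 288635224064/25542772825688876953125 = 0.00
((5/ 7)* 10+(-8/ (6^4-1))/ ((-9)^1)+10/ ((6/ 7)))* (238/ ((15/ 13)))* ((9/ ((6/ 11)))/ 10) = 532955423/ 83250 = 6401.87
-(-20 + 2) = 18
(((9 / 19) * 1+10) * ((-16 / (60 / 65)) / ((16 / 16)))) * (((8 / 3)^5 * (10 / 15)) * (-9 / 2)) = 339083264 / 4617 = 73442.34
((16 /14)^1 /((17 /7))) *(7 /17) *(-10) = -560 /289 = -1.94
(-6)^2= 36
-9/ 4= -2.25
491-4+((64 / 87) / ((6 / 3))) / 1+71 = 48578 / 87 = 558.37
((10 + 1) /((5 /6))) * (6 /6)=66 /5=13.20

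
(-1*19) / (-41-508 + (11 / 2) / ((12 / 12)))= 0.03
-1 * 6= -6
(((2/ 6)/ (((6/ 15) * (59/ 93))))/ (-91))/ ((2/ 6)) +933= 10018089/ 10738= 932.96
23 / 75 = 0.31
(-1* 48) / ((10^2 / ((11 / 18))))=-22 / 75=-0.29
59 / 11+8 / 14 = 457 / 77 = 5.94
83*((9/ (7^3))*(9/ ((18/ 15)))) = 11205/ 686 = 16.33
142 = 142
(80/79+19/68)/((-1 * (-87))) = 6941/467364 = 0.01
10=10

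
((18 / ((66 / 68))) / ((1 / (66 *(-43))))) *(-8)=421056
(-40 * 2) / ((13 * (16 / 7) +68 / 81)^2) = -1607445 / 18757561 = -0.09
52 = 52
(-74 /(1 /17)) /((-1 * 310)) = 629 /155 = 4.06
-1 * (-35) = 35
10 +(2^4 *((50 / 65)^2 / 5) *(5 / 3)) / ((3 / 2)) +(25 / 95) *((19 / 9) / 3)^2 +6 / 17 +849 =1804522744 / 2094417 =861.59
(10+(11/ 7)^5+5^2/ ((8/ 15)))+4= 9473417/ 134456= 70.46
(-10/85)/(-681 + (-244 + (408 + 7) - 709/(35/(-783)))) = -70/9134049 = -0.00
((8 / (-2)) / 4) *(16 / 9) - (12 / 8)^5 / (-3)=217 / 288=0.75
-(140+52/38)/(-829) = 0.17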